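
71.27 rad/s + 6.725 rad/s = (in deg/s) 4469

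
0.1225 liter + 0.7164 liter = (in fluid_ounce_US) 28.37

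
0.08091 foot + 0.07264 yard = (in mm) 91.08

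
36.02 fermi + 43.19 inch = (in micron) 1.097e+06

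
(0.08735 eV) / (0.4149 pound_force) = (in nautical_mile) 4.095e-24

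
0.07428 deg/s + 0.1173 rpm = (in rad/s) 0.01358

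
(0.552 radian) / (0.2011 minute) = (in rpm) 0.4369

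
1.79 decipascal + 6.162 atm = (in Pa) 6.244e+05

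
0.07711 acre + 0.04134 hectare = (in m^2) 725.5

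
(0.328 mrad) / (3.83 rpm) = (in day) 9.465e-09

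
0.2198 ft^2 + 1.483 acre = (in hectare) 0.6002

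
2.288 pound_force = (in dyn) 1.018e+06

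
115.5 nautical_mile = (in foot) 7.018e+05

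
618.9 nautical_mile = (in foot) 3.761e+06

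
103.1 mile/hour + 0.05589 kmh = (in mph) 103.1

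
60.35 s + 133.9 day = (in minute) 1.928e+05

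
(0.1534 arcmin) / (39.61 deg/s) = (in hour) 1.793e-08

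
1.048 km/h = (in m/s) 0.2911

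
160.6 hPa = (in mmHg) 120.5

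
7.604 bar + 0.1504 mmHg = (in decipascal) 7.604e+06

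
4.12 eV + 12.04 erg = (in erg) 12.04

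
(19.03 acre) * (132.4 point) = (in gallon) 9.502e+05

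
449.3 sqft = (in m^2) 41.74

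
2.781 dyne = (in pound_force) 6.252e-06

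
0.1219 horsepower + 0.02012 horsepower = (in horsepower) 0.142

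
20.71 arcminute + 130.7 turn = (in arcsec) 1.694e+08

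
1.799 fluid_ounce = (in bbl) 0.0003346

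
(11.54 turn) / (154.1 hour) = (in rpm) 0.001248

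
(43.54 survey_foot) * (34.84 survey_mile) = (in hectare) 74.41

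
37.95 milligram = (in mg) 37.95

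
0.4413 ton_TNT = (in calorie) 4.413e+08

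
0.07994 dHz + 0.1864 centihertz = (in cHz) 0.9858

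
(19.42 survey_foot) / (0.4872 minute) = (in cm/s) 20.25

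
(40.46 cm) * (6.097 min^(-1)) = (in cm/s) 4.111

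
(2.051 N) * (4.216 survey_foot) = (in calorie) 0.6299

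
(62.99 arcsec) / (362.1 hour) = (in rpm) 2.237e-09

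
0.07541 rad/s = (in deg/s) 4.321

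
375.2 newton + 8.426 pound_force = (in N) 412.7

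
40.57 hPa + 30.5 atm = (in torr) 2.321e+04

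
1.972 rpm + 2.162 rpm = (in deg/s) 24.8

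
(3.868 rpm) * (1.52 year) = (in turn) 3.09e+06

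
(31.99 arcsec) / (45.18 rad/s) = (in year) 1.089e-13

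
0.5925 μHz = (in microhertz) 0.5925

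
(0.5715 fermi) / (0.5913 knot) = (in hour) 5.219e-19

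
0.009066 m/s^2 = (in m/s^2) 0.009066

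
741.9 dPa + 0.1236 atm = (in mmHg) 94.49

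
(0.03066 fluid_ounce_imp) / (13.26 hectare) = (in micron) 6.57e-06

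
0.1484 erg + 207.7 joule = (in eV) 1.296e+21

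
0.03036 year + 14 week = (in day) 109.1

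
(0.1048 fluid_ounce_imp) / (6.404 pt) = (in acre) 3.257e-07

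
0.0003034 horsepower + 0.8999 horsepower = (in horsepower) 0.9002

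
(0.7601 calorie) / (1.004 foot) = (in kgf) 1.06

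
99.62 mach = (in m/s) 3.392e+04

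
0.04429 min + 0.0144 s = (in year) 8.472e-08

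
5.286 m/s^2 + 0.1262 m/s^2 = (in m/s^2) 5.412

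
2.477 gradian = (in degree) 2.229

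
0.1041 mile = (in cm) 1.675e+04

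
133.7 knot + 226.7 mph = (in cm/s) 1.701e+04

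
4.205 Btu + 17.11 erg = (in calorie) 1060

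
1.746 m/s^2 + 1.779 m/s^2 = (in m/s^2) 3.525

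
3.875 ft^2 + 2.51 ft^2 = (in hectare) 5.932e-05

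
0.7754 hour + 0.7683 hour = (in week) 0.009189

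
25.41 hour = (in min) 1525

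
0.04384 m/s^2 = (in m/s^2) 0.04384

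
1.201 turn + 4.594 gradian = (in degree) 436.5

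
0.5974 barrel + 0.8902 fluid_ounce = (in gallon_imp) 20.9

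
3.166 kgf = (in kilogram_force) 3.166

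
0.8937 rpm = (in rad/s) 0.09359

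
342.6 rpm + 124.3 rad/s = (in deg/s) 9177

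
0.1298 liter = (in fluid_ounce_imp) 4.568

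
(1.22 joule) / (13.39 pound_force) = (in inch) 0.8064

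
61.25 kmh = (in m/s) 17.01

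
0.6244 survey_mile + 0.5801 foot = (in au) 6.718e-09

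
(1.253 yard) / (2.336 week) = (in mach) 2.382e-09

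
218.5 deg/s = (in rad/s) 3.814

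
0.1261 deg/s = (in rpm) 0.02102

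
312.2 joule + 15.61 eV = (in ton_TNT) 7.462e-08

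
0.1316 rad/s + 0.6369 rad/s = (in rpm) 7.339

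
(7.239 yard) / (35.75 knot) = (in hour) 9.998e-05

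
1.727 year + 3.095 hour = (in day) 630.5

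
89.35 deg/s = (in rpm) 14.89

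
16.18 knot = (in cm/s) 832.4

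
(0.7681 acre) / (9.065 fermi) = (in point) 9.72e+20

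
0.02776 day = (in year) 7.605e-05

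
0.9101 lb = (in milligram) 4.128e+05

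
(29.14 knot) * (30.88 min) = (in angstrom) 2.778e+14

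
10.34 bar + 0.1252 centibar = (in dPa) 1.034e+07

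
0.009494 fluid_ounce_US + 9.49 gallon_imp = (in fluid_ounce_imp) 1518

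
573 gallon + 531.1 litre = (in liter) 2700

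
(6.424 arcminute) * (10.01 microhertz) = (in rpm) 1.786e-07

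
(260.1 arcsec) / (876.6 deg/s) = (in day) 9.539e-10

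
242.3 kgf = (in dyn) 2.376e+08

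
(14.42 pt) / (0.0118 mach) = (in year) 4.015e-11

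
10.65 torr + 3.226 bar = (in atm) 3.198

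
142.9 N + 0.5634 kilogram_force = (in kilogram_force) 15.14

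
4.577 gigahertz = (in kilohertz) 4.577e+06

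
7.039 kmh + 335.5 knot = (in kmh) 628.4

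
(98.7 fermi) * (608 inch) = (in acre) 3.766e-16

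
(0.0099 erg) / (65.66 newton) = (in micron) 1.508e-05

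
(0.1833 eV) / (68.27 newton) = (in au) 2.876e-33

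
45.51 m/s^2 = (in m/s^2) 45.51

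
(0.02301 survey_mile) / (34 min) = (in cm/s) 1.815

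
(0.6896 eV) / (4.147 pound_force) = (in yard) 6.55e-21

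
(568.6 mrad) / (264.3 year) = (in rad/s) 6.822e-11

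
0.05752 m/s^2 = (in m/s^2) 0.05752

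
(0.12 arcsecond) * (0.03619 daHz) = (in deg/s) 1.206e-05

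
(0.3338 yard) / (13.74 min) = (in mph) 0.0008282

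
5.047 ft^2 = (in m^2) 0.4689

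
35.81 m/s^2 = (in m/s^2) 35.81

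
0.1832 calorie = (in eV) 4.784e+18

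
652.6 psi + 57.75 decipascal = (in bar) 45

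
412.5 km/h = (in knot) 222.7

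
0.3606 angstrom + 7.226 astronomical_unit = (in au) 7.226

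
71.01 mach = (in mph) 5.409e+04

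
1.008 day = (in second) 8.709e+04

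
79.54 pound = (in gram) 3.608e+04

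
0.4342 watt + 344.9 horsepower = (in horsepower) 344.9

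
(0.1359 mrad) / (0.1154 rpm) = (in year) 3.566e-10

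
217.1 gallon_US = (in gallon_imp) 180.8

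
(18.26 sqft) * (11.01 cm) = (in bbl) 1.175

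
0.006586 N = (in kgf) 0.0006716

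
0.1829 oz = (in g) 5.185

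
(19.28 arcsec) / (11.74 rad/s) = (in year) 2.525e-13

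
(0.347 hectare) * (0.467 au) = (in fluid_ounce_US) 8.197e+18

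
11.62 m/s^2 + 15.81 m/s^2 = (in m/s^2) 27.43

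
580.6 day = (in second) 5.016e+07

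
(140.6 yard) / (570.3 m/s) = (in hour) 6.262e-05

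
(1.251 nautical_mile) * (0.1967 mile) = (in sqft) 7.894e+06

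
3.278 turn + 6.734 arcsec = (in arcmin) 7.08e+04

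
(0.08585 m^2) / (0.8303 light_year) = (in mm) 1.093e-14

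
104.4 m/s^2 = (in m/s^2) 104.4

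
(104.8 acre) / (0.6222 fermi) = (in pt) 1.932e+24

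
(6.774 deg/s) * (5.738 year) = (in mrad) 2.139e+10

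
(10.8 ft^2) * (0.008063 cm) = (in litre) 0.0809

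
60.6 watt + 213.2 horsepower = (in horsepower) 213.3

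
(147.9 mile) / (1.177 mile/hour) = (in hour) 125.7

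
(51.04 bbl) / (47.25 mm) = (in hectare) 0.01717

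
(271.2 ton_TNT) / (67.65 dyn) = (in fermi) 1.677e+30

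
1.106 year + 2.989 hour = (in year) 1.106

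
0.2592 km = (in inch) 1.02e+04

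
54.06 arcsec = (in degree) 0.01502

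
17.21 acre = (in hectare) 6.965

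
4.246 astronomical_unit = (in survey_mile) 3.947e+08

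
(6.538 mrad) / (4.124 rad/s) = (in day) 1.835e-08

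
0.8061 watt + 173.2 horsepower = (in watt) 1.292e+05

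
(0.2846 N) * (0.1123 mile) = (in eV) 3.21e+20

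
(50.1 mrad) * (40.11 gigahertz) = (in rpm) 1.919e+10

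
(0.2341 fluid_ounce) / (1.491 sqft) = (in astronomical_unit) 3.341e-16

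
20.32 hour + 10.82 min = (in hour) 20.5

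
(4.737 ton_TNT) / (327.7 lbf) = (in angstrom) 1.36e+17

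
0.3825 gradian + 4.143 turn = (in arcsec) 5.371e+06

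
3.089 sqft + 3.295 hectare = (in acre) 8.142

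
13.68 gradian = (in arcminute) 738.7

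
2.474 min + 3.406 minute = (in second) 352.8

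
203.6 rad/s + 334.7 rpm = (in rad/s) 238.6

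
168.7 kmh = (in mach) 0.1376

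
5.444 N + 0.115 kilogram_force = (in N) 6.572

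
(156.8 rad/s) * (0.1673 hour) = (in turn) 1.503e+04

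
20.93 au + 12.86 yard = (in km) 3.131e+09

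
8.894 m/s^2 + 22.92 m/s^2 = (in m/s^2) 31.81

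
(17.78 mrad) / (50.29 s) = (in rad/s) 0.0003535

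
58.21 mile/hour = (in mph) 58.21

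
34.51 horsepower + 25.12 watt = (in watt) 2.576e+04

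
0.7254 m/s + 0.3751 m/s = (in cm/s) 110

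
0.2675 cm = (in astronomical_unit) 1.788e-14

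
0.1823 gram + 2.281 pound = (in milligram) 1.035e+06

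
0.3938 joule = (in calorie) 0.09412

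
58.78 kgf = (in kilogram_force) 58.78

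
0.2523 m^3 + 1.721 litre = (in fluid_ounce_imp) 8940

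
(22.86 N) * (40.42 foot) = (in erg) 2.816e+09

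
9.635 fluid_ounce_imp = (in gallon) 0.07232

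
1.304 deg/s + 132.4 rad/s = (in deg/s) 7587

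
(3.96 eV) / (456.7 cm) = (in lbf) 3.123e-20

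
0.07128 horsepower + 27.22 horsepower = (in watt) 2.035e+04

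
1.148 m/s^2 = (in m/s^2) 1.148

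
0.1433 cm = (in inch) 0.05642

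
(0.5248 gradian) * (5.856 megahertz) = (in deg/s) 2.766e+06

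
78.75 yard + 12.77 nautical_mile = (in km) 23.72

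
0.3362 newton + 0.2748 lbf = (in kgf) 0.1589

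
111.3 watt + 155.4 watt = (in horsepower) 0.3577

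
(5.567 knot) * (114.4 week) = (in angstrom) 1.982e+18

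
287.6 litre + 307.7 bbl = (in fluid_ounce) 1.664e+06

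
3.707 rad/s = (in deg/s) 212.4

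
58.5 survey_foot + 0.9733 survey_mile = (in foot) 5198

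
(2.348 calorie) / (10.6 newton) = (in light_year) 9.796e-17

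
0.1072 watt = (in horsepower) 0.0001438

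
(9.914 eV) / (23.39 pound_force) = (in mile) 9.486e-24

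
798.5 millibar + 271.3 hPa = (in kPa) 107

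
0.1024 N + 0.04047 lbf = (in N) 0.2824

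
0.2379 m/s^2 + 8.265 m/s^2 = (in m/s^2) 8.503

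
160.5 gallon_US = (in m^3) 0.6076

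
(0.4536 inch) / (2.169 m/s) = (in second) 0.005312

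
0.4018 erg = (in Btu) 3.808e-11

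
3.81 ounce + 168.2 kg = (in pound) 371.1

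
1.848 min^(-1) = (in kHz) 3.08e-05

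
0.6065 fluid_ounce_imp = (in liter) 0.01723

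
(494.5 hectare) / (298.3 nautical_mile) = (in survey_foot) 29.37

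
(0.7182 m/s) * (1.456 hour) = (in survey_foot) 1.235e+04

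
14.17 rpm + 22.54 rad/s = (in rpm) 229.4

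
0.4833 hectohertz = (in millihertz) 4.833e+04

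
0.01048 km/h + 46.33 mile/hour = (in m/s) 20.71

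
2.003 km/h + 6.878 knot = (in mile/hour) 9.16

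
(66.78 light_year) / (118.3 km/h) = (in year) 6.097e+08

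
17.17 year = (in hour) 1.504e+05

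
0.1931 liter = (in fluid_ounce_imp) 6.796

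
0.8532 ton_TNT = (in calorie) 8.532e+08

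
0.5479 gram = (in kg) 0.0005479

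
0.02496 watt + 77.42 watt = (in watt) 77.44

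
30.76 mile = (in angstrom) 4.95e+14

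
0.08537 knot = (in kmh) 0.1581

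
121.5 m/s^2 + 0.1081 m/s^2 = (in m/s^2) 121.6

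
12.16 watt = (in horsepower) 0.01631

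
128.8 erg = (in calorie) 3.078e-06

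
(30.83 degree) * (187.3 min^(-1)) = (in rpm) 16.04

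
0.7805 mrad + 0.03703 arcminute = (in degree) 0.04534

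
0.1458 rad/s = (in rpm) 1.392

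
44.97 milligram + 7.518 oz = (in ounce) 7.52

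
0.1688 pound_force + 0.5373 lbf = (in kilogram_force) 0.3203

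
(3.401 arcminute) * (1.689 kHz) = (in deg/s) 95.74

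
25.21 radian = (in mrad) 2.521e+04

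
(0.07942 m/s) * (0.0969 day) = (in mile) 0.4132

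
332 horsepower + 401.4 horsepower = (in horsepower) 733.4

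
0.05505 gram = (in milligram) 55.05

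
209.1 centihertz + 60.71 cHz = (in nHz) 2.698e+09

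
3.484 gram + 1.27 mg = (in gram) 3.485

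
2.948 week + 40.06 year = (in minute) 2.109e+07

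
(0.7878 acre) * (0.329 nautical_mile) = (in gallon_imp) 4.273e+08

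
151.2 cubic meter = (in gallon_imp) 3.326e+04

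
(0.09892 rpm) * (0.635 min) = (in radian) 0.3947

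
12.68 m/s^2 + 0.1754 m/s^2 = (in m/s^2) 12.86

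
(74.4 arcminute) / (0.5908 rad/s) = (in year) 1.162e-09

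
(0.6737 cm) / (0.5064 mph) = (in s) 0.02976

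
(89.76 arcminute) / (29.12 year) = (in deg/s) 1.629e-09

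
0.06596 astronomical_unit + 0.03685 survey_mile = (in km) 9.867e+06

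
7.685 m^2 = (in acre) 0.001899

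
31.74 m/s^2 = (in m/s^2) 31.74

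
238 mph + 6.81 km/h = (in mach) 0.318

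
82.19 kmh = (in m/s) 22.83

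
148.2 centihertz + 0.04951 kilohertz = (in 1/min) 3060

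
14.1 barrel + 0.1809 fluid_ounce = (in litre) 2242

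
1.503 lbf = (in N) 6.686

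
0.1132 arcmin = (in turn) 5.241e-06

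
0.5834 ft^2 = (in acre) 1.339e-05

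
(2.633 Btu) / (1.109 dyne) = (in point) 7.101e+11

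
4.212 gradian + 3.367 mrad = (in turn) 0.01107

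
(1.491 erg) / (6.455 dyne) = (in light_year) 2.441e-19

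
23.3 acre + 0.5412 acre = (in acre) 23.84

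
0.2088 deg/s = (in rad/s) 0.003644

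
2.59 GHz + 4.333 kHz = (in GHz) 2.59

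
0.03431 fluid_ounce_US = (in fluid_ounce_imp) 0.03571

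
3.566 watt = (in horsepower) 0.004782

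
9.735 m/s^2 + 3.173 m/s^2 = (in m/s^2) 12.91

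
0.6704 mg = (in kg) 6.704e-07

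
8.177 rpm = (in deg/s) 49.06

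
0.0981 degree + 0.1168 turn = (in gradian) 46.83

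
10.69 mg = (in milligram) 10.69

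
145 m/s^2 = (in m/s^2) 145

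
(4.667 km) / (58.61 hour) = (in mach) 6.496e-05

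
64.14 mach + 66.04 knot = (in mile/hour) 4.893e+04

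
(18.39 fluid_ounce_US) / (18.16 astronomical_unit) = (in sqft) 2.155e-15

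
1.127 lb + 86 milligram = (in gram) 511.3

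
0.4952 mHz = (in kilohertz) 4.952e-07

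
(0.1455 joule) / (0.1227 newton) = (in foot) 3.89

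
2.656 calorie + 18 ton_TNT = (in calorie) 1.8e+10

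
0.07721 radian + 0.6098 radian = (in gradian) 43.74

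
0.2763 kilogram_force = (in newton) 2.71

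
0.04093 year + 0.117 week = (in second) 1.362e+06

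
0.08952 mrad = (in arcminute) 0.3077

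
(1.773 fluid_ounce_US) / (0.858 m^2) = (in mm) 0.06111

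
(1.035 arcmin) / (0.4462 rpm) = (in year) 2.043e-10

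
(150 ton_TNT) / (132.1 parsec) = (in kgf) 1.57e-08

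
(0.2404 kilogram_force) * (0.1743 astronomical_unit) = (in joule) 6.147e+10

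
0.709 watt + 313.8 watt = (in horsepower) 0.4218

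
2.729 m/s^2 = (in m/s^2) 2.729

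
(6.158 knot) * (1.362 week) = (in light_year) 2.758e-10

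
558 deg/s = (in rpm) 93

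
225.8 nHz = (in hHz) 2.258e-09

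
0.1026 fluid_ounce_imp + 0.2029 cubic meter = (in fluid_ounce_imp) 7141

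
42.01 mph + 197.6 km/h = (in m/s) 73.67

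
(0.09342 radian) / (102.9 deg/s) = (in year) 1.649e-09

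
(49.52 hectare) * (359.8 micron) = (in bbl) 1121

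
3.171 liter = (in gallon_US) 0.8377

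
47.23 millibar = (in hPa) 47.23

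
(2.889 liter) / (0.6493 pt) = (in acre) 0.003117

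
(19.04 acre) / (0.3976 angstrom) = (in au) 1.295e+04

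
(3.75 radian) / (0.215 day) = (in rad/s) 0.0002019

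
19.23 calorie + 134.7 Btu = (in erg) 1.422e+12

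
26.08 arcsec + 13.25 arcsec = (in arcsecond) 39.33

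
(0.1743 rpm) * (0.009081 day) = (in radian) 14.32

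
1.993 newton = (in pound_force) 0.448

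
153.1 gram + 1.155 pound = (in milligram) 6.77e+05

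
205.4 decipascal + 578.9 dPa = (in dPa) 784.3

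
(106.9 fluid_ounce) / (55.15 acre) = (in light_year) 1.497e-24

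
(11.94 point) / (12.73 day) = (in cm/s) 3.83e-07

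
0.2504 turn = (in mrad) 1573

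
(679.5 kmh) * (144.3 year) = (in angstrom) 8.589e+21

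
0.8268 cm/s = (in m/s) 0.008268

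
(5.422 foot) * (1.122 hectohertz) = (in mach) 0.5446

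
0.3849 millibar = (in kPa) 0.03849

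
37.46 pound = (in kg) 16.99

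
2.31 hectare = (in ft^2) 2.486e+05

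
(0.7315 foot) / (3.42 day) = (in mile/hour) 1.688e-06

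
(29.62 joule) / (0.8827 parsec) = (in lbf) 2.445e-16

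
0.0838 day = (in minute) 120.7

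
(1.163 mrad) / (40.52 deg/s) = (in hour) 4.568e-07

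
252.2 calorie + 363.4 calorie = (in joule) 2576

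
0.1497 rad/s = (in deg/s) 8.577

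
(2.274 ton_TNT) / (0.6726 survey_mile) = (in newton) 8.79e+06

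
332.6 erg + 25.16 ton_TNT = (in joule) 1.053e+11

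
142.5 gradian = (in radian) 2.238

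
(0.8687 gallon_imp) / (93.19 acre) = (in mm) 1.047e-05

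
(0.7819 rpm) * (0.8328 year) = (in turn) 3.423e+05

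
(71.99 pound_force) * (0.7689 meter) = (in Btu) 0.2334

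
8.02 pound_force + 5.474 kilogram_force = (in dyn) 8.936e+06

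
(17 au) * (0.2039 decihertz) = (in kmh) 1.867e+11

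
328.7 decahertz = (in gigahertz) 3.287e-06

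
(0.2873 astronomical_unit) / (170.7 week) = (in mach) 1.223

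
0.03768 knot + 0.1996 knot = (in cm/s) 12.21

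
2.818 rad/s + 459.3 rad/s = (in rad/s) 462.1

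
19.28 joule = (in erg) 1.928e+08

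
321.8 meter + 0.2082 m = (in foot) 1056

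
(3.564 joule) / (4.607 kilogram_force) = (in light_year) 8.338e-18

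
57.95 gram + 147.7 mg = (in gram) 58.1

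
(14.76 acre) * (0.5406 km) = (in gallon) 8.53e+09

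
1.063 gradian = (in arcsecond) 3444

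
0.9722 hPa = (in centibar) 0.09722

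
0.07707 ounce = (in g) 2.185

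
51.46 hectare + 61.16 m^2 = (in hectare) 51.47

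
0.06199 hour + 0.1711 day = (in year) 0.0004758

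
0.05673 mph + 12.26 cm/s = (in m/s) 0.148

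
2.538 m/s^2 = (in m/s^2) 2.538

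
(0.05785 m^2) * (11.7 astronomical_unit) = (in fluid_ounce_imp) 3.564e+15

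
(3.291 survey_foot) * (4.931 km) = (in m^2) 4946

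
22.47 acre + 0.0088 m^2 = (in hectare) 9.093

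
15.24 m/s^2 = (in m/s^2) 15.24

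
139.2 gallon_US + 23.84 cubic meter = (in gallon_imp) 5360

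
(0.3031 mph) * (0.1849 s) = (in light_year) 2.648e-18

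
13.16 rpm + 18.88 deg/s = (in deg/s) 97.84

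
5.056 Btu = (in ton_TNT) 1.275e-06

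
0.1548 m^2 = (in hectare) 1.548e-05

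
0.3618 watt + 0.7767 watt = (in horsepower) 0.001527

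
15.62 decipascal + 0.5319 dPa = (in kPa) 0.001615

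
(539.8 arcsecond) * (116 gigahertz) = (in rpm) 2.899e+09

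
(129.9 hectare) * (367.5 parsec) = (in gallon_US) 3.891e+27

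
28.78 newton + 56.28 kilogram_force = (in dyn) 5.807e+07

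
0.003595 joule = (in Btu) 3.407e-06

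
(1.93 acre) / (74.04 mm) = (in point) 2.99e+08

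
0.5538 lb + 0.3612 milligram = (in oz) 8.861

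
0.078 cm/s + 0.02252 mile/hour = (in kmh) 0.03905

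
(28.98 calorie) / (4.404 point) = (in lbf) 1.755e+04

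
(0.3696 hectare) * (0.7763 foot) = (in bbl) 5501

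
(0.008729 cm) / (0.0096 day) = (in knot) 2.046e-07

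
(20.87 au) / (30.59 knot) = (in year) 6291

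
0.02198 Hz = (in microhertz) 2.198e+04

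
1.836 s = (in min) 0.0306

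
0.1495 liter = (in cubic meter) 0.0001495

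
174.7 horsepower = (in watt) 1.303e+05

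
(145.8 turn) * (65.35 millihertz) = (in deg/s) 3430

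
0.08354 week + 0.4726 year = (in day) 173.1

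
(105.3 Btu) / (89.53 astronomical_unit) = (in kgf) 8.458e-10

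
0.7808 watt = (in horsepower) 0.001047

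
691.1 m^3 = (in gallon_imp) 1.52e+05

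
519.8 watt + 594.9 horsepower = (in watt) 4.441e+05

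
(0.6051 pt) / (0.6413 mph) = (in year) 2.361e-11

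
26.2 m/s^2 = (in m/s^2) 26.2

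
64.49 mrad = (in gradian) 4.106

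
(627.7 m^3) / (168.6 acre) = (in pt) 2.608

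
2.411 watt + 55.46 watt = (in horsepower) 0.07761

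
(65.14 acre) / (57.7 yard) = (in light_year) 5.281e-13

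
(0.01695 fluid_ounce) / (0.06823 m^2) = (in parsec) 2.381e-22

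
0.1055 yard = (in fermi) 9.647e+13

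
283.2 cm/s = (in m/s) 2.832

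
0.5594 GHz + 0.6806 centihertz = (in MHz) 559.4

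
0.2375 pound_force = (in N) 1.056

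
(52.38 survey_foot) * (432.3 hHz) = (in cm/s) 6.902e+07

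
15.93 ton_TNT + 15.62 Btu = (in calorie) 1.593e+10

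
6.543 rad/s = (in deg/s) 374.9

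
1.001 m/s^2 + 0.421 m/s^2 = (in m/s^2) 1.422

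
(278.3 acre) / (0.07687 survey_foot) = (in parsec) 1.558e-09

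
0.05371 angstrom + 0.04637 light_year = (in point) 1.244e+18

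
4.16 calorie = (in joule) 17.41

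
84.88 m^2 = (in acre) 0.02097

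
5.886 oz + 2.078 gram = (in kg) 0.1689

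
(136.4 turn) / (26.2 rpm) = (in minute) 5.206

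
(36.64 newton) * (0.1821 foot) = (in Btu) 0.001928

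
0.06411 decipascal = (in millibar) 6.411e-05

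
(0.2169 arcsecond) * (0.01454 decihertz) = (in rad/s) 1.529e-09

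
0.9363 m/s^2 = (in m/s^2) 0.9363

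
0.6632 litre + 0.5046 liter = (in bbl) 0.007345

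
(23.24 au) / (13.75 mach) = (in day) 8595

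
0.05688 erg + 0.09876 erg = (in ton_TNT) 3.72e-18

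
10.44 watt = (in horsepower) 0.014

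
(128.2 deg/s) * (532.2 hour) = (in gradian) 2.729e+08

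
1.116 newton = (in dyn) 1.116e+05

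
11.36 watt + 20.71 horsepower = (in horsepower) 20.73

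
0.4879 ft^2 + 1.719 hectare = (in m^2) 1.719e+04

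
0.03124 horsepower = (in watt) 23.3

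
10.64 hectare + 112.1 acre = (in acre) 138.4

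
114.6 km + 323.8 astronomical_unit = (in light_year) 0.00512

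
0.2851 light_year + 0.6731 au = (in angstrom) 2.697e+25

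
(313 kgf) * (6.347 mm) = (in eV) 1.216e+20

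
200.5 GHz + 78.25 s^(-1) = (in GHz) 200.5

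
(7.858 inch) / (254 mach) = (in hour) 6.411e-10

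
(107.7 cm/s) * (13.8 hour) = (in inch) 2.107e+06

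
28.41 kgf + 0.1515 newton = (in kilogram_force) 28.43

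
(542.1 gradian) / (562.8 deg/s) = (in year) 2.749e-08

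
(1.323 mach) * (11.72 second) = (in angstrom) 5.28e+13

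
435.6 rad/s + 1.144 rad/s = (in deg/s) 2.502e+04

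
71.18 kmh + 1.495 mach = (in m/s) 528.8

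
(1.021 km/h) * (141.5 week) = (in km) 2.427e+04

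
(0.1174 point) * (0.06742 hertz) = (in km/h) 1.005e-05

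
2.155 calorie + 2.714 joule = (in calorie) 2.804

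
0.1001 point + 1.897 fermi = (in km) 3.531e-08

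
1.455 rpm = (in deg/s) 8.73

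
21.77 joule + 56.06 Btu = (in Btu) 56.08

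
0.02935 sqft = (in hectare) 2.727e-07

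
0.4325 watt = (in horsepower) 0.00058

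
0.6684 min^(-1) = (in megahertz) 1.114e-08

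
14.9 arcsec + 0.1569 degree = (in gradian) 0.1789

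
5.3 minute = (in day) 0.003681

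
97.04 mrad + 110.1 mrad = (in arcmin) 712.1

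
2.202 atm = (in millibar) 2231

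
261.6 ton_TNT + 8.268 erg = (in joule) 1.095e+12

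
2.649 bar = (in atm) 2.614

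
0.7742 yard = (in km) 0.0007079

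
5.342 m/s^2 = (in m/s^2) 5.342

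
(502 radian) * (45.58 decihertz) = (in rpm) 2.185e+04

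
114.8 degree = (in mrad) 2004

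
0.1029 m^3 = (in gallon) 27.18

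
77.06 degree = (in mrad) 1345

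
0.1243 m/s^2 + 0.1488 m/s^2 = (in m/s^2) 0.2731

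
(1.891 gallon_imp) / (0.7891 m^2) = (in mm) 10.89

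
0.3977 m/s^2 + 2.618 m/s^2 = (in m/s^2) 3.016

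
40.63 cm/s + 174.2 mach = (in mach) 174.2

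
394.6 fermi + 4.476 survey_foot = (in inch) 53.71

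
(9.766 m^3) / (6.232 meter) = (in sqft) 16.87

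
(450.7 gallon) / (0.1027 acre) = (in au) 2.744e-14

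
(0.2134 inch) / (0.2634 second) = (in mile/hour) 0.04603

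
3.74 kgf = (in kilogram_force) 3.74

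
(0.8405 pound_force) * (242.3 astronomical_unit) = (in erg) 1.355e+21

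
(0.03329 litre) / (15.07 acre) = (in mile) 3.392e-13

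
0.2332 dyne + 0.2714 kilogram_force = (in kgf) 0.2714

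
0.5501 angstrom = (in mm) 5.501e-08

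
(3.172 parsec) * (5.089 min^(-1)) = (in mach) 2.438e+13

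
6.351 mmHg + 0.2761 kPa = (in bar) 0.01123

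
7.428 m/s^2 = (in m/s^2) 7.428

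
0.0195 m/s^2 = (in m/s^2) 0.0195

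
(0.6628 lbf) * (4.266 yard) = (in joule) 11.5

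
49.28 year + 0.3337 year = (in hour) 4.346e+05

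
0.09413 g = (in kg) 9.413e-05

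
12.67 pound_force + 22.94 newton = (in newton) 79.3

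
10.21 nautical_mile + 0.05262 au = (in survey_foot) 2.583e+10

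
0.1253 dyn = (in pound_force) 2.817e-07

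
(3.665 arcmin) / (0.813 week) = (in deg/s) 1.242e-07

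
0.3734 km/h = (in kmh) 0.3734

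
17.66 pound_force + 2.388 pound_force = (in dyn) 8.918e+06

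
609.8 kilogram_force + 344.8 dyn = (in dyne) 5.98e+08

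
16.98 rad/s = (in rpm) 162.1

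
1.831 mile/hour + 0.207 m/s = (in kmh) 3.692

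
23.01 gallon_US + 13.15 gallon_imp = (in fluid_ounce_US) 4967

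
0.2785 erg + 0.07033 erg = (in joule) 3.488e-08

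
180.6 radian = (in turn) 28.74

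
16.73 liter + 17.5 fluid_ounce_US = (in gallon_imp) 3.794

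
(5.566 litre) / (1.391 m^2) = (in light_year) 4.23e-19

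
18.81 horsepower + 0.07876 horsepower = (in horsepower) 18.89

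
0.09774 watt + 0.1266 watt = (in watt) 0.2243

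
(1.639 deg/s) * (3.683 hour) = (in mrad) 3.793e+05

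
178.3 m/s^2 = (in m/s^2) 178.3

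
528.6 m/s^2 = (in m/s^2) 528.6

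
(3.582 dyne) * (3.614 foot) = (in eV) 2.463e+14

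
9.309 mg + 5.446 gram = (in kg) 0.005455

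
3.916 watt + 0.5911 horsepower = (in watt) 444.7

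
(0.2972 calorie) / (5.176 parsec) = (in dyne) 7.786e-13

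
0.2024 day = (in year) 0.0005545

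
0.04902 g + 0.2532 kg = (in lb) 0.5583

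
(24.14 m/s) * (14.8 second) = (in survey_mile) 0.222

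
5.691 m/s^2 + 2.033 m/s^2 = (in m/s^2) 7.724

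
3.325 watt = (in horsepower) 0.004459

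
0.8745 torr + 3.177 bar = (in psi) 46.1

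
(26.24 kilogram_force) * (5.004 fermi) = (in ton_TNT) 3.078e-22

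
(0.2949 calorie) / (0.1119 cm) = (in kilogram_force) 112.4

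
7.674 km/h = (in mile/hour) 4.768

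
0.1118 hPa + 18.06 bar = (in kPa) 1806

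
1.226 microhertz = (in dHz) 1.226e-05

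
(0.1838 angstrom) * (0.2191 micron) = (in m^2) 4.027e-18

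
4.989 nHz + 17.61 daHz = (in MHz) 0.0001761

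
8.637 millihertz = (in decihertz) 0.08637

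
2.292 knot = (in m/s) 1.179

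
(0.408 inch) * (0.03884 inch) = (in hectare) 1.022e-09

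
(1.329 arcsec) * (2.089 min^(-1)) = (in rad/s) 2.243e-07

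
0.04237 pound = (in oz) 0.6779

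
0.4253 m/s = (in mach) 0.001249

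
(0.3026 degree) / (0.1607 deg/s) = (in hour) 0.0005231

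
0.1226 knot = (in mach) 0.0001852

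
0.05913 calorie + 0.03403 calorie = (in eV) 2.433e+18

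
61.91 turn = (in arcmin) 1.337e+06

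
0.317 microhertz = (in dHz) 3.17e-06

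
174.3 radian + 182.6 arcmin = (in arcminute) 5.994e+05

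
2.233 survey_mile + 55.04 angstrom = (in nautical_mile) 1.94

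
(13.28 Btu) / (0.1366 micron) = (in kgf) 1.046e+10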